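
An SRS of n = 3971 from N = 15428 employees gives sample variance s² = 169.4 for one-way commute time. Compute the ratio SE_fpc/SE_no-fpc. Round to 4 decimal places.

f = n/N = 3971/15428 = 0.25738916.
SE_no-fpc = √(s²/n) = 0.20654123; SE_fpc = √((1−f)s²/n) = 0.17798664.
Ratio = √(1−f) = 0.86174871.

0.8617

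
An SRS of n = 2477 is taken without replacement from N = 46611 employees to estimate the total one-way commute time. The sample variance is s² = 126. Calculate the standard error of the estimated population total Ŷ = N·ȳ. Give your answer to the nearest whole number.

10229

Var(Ŷ) = N²·Var(ȳ) = N²·(1 − n/N)·s²/n.
f = 2477/46611 = 0.05314196; Var(ȳ) = 0.94685804·126/2477 = 0.048164761.
Var(Ŷ) = 46611² · 0.048164761 = 1.0464205 × 10^8.
SE(Ŷ) = √(1.0464205 × 10^8) = 10229.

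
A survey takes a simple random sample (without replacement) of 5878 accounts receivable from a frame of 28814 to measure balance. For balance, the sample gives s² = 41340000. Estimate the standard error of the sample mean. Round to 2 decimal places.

74.82

Under SRS without replacement, Var(ȳ) = (1 − f)·s²/n with f = n/N = 5878/28814 = 0.20399806.
Var(ȳ) = (1 − 0.20399806)·41340000/5878 = 0.79600194·7033.0044 = 5598.2852.
SE(ȳ) = √(5598.2852) = 74.82.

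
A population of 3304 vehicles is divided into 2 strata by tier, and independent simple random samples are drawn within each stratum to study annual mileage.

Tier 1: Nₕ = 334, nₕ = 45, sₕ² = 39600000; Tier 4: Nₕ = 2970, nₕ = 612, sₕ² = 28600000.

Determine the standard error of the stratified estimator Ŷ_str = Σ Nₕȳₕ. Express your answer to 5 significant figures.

Var(Ŷ_str) = Σₕ Nₕ²(1 − fₕ)sₕ²/nₕ.
Tier 1: 334²·(1 − 45/334)·39600000/45 = 8.494288 × 10^10.
Tier 4: 2970²·(1 − 612/2970)·28600000/612 = 3.2727653 × 10^11.
Sum = 4.1221941 × 10^11.
SE = √(4.1221941 × 10^11) = 642040.

642040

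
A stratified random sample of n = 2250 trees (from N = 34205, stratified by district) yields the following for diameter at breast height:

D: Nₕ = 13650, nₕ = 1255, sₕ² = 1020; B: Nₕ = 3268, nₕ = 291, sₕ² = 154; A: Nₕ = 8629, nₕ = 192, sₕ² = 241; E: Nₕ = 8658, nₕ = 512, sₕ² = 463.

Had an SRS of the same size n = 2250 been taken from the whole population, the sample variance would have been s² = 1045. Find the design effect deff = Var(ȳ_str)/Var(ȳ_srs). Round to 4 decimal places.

Var(ȳ_str) = Σ Wₕ²(1−fₕ)sₕ²/nₕ with Wₕ = Nₕ/34205:
  D: (13650/34205)²·(1−1255/13650)·1020/1255 = 0.11753208
  B: (3268/34205)²·(1−291/3268)·154/291 = 0.004400575
  A: (8629/34205)²·(1−192/8629)·241/192 = 0.078106134
  E: (8658/34205)²·(1−512/8658)·463/512 = 0.054512215
  → Var(ȳ_str) = 0.254551.
Var(ȳ_srs) = (1 − 2250/34205)·1045/2250 = 0.43389336.
deff = 0.254551 / 0.43389336 = 0.5867.

0.5867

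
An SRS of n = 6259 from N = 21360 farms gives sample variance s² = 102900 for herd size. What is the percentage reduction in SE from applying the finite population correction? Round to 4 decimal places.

f = n/N = 6259/21360 = 0.29302434.
SE_no-fpc = √(s²/n) = 4.0546672; SE_fpc = √((1−f)s²/n) = 3.4092389.
Ratio = √(1−f) = 0.84081844. Reduction = 100·(1 − 0.84081844) = 15.9182%.

15.9182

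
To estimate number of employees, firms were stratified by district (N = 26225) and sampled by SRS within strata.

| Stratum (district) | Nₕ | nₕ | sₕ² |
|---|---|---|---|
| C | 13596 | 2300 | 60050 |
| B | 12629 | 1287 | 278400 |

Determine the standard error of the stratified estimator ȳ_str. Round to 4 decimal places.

7.1332

Var(ȳ_str) = Σₕ Wₕ²(1 − fₕ)sₕ²/nₕ with Wₕ = Nₕ/N, N = 26225.
C: Wₕ = 0.51843661; term = 0.51843661²·(1 − 0.16916740)·60050/2300 = 5.8302882.
B: Wₕ = 0.48156339; term = 0.48156339²·(1 − 0.10190831)·278400/1287 = 45.052438.
Sum = 50.882726.
SE = √(50.882726) = 7.1332.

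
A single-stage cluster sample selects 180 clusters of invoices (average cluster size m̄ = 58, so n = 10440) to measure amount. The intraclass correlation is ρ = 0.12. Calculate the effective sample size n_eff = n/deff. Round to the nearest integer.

deff = 1 + (58 − 1)·0.12 = 1 + 6.84 = 7.84.
n_eff = 10440 / 7.84 = 1332.

1332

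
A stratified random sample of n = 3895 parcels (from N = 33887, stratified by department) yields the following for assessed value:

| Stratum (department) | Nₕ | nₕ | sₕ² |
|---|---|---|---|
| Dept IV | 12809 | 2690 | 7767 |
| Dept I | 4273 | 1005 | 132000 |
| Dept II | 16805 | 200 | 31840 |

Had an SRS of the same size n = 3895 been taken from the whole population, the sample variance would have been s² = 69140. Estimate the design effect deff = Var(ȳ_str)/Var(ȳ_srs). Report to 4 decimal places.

Var(ȳ_str) = Σ Wₕ²(1−fₕ)sₕ²/nₕ with Wₕ = Nₕ/33887:
  Dept IV: (12809/33887)²·(1−2690/12809)·7767/2690 = 0.32590243
  Dept I: (4273/33887)²·(1−1005/4273)·132000/1005 = 1.5971899
  Dept II: (16805/33887)²·(1−200/16805)·31840/200 = 38.686035
  → Var(ȳ_str) = 40.609127.
Var(ȳ_srs) = (1 − 3895/33887)·69140/3895 = 15.710652.
deff = 40.609127 / 15.710652 = 2.5848.

2.5848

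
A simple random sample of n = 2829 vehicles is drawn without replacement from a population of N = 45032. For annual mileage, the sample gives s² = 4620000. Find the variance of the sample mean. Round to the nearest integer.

Under SRS without replacement, Var(ȳ) = (1 − f)·s²/n with f = n/N = 2829/45032 = 0.06282199.
Var(ȳ) = (1 − 0.06282199)·4620000/2829 = 0.93717801·1633.0859 = 1530.4922.

1530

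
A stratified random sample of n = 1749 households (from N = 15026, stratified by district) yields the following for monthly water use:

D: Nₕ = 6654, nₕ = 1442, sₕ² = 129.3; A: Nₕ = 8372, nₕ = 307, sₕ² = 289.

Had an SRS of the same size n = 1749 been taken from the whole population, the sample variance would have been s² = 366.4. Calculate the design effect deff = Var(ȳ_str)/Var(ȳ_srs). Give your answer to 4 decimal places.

Var(ȳ_str) = Σ Wₕ²(1−fₕ)sₕ²/nₕ with Wₕ = Nₕ/15026:
  D: (6654/15026)²·(1−1442/6654)·129.3/1442 = 0.013773163
  A: (8372/15026)²·(1−307/8372)·289/307 = 0.28151808
  → Var(ȳ_str) = 0.29529124.
Var(ȳ_srs) = (1 − 1749/15026)·366.4/1749 = 0.18510674.
deff = 0.29529124 / 0.18510674 = 1.5952.

1.5952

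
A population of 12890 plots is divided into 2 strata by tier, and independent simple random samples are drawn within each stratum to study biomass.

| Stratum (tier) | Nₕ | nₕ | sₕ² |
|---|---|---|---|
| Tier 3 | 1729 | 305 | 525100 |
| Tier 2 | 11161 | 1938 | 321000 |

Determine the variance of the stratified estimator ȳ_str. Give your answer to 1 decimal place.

Var(ȳ_str) = Σₕ Wₕ²(1 − fₕ)sₕ²/nₕ with Wₕ = Nₕ/N, N = 12890.
Tier 3: Wₕ = 0.13413499; term = 0.13413499²·(1 − 0.17640254)·525100/305 = 25.511813.
Tier 2: Wₕ = 0.86586501; term = 0.86586501²·(1 − 0.17364035)·321000/1938 = 102.61734.
Sum = 128.12915.

128.1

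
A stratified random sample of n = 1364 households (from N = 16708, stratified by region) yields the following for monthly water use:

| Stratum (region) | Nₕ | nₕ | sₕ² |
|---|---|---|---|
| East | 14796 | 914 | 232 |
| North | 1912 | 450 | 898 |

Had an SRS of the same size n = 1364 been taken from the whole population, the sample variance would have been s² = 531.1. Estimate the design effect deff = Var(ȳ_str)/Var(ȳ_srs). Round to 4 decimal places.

0.5782

Var(ȳ_str) = Σ Wₕ²(1−fₕ)sₕ²/nₕ with Wₕ = Nₕ/16708:
  East: (14796/16708)²·(1−914/14796)·232/914 = 0.1867623
  North: (1912/16708)²·(1−450/1912)·898/450 = 0.019982515
  → Var(ȳ_str) = 0.20674482.
Var(ȳ_srs) = (1 − 1364/16708)·531.1/1364 = 0.35758233.
deff = 0.20674482 / 0.35758233 = 0.5782.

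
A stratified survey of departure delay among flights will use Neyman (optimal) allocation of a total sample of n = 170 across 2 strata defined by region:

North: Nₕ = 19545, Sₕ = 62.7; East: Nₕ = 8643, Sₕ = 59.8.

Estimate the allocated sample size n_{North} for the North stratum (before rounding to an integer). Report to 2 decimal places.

Neyman allocation: nₕ = n·NₕSₕ / Σⱼ NⱼSⱼ.
Σ NⱼSⱼ = 19545·62.7 + 8643·59.8 = 1.7423229 × 10^6.
n_{North} = 170·19545·62.7 / (1.7423229 × 10^6) = 119.57.

119.57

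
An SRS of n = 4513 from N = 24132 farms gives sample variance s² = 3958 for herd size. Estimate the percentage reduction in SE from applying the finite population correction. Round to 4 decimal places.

9.8342

f = n/N = 4513/24132 = 0.18701309.
SE_no-fpc = √(s²/n) = 0.93649449; SE_fpc = √((1−f)s²/n) = 0.84439763.
Ratio = √(1−f) = 0.90165786. Reduction = 100·(1 − 0.90165786) = 9.8342%.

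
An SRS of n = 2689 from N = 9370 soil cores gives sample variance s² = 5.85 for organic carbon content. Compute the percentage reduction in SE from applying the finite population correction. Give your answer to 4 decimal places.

15.5595

f = n/N = 2689/9370 = 0.28697972.
SE_no-fpc = √(s²/n) = 0.046642576; SE_fpc = √((1−f)s²/n) = 0.039385238.
Ratio = √(1−f) = 0.84440528. Reduction = 100·(1 − 0.84440528) = 15.5595%.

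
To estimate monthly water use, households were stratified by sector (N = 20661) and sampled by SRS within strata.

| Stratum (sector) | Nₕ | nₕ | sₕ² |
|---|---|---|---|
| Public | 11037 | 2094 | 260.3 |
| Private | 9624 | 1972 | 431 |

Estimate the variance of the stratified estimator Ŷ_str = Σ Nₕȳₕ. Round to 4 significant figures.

2.837 × 10^7

Var(Ŷ_str) = Σₕ Nₕ²(1 − fₕ)sₕ²/nₕ.
Public: 11037²·(1 − 2094/11037)·260.3/2094 = 1.2269638 × 10^7.
Private: 9624²·(1 − 1972/9624)·431/1972 = 1.6095369 × 10^7.
Sum = 2.8365007 × 10^7.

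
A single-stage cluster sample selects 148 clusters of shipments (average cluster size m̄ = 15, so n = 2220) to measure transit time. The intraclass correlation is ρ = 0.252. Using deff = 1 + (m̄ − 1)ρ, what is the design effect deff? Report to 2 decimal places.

4.53

deff = 1 + (15 − 1)·0.252 = 1 + 3.528 = 4.528.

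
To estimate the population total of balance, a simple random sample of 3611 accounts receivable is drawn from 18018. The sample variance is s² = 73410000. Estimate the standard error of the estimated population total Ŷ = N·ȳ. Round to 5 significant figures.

2.2972 × 10^6

Var(Ŷ) = N²·Var(ȳ) = N²·(1 − n/N)·s²/n.
f = 3611/18018 = 0.20041070; Var(ȳ) = 0.79958930·73410000/3611 = 16255.29.
Var(Ŷ) = 18018² · 16255.29 = 5.2772527 × 10^12.
SE(Ŷ) = √(5.2772527 × 10^12) = 2.2972 × 10^6.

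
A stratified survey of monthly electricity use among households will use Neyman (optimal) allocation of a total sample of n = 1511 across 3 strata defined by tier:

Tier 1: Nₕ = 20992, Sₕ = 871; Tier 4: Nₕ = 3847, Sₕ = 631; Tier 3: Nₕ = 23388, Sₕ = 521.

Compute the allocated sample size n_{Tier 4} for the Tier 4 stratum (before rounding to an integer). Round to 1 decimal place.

Neyman allocation: nₕ = n·NₕSₕ / Σⱼ NⱼSⱼ.
Σ NⱼSⱼ = 20992·871 + 3847·631 + 23388·521 = 3.2896637 × 10^7.
n_{Tier 4} = 1511·3847·631 / (3.2896637 × 10^7) = 111.5.

111.5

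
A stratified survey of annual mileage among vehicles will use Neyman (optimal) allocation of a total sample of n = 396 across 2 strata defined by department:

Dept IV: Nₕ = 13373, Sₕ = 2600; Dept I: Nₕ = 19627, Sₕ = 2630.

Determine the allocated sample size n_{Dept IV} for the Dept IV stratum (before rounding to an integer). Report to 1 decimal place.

159.4

Neyman allocation: nₕ = n·NₕSₕ / Σⱼ NⱼSⱼ.
Σ NⱼSⱼ = 13373·2600 + 19627·2630 = 8.638881 × 10^7.
n_{Dept IV} = 396·13373·2600 / (8.638881 × 10^7) = 159.4.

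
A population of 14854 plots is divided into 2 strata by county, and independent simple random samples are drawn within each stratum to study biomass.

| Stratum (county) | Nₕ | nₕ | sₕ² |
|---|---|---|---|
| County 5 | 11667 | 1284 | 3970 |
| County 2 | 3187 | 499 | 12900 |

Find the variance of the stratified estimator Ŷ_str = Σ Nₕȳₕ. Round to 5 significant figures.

5.9601 × 10^8

Var(Ŷ_str) = Σₕ Nₕ²(1 − fₕ)sₕ²/nₕ.
County 5: 11667²·(1 − 1284/11667)·3970/1284 = 3.7454805 × 10^8.
County 2: 3187²·(1 − 499/3187)·12900/499 = 2.2146265 × 10^8.
Sum = 5.960107 × 10^8.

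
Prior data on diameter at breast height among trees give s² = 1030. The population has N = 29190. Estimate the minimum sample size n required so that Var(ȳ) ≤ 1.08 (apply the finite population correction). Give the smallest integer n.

Without fpc, n₀ = s²/D = 1030/1.08 = 953.7037.
With fpc, (1 − n/N)·s²/n ≤ D requires n ≥ n₀/(1 + n₀/N) = 953.7037/(1 + 953.7037/29190) = 923.5299.
Rounding up, n = 924.

924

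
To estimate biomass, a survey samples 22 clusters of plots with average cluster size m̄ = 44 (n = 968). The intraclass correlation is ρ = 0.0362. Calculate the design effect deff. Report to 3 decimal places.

2.557

deff = 1 + (44 − 1)·0.0362 = 1 + 1.5566 = 2.5566.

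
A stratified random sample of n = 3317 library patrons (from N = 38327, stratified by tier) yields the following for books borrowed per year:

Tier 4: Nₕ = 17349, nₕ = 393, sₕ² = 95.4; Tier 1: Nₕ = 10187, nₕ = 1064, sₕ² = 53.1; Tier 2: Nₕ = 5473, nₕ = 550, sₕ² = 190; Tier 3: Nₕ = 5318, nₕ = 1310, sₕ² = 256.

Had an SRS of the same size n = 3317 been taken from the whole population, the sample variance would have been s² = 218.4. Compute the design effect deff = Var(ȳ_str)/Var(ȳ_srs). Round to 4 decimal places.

1.0133

Var(ȳ_str) = Σ Wₕ²(1−fₕ)sₕ²/nₕ with Wₕ = Nₕ/38327:
  Tier 4: (17349/38327)²·(1−393/17349)·95.4/393 = 0.04861206
  Tier 1: (10187/38327)²·(1−1064/10187)·53.1/1064 = 0.0031573827
  Tier 2: (5473/38327)²·(1−550/5473)·190/550 = 0.0063363118
  Tier 3: (5318/38327)²·(1−1310/5318)·256/1310 = 0.0028355353
  → Var(ȳ_str) = 0.06094129.
Var(ȳ_srs) = (1 − 3317/38327)·218.4/3317 = 0.060144296.
deff = 0.06094129 / 0.060144296 = 1.0133.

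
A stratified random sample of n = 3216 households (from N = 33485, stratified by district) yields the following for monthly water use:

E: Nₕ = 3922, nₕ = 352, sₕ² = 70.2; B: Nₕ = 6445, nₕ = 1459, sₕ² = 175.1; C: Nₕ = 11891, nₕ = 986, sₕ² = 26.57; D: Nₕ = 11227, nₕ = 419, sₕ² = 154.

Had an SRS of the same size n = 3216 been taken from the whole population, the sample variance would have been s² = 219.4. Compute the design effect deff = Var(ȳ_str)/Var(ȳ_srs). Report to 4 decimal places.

Var(ȳ_str) = Σ Wₕ²(1−fₕ)sₕ²/nₕ with Wₕ = Nₕ/33485:
  E: (3922/33485)²·(1−352/3922)·70.2/352 = 0.0024904031
  B: (6445/33485)²·(1−1459/6445)·175.1/1459 = 0.0034395802
  C: (11891/33485)²·(1−986/11891)·26.57/986 = 0.0031164351
  D: (11227/33485)²·(1−419/11227)·154/419 = 0.039775454
  → Var(ȳ_str) = 0.048821872.
Var(ȳ_srs) = (1 − 3216/33485)·219.4/3216 = 0.061669205.
deff = 0.048821872 / 0.061669205 = 0.7917.

0.7917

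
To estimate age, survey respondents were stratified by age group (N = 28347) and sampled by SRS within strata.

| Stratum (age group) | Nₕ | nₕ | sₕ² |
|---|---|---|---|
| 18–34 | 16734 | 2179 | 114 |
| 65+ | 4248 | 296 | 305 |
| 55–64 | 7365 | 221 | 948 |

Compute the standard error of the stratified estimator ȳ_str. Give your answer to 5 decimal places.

Var(ȳ_str) = Σₕ Wₕ²(1 − fₕ)sₕ²/nₕ with Wₕ = Nₕ/N, N = 28347.
18–34: Wₕ = 0.59032702; term = 0.59032702²·(1 − 0.13021394)·114/2179 = 0.01585789.
65+: Wₕ = 0.14985713; term = 0.14985713²·(1 − 0.06967985)·305/296 = 0.021527588.
55–64: Wₕ = 0.25981585; term = 0.25981585²·(1 − 0.03000679)·948/221 = 0.28087692.
Sum = 0.3182624.
SE = √(0.3182624) = 0.56415.

0.56415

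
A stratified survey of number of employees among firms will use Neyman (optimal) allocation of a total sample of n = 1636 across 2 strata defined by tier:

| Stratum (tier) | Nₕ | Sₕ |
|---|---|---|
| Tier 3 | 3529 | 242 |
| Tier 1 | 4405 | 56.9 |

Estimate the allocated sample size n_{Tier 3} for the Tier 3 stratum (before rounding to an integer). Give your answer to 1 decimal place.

1264.8

Neyman allocation: nₕ = n·NₕSₕ / Σⱼ NⱼSⱼ.
Σ NⱼSⱼ = 3529·242 + 4405·56.9 = 1.1046625 × 10^6.
n_{Tier 3} = 1636·3529·242 / (1.1046625 × 10^6) = 1264.8.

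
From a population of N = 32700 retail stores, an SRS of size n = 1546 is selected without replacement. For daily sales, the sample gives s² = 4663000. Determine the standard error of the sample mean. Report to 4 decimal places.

53.6057

Under SRS without replacement, Var(ȳ) = (1 − f)·s²/n with f = n/N = 1546/32700 = 0.04727829.
Var(ȳ) = (1 − 0.04727829)·4663000/1546 = 0.95272171·3016.1708 = 2873.5714.
SE(ȳ) = √(2873.5714) = 53.6057.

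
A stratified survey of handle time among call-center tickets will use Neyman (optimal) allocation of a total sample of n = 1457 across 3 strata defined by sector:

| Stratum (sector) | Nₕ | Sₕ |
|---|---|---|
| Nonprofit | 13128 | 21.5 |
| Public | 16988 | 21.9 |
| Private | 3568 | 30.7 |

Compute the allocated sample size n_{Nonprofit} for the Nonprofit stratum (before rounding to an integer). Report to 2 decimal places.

Neyman allocation: nₕ = n·NₕSₕ / Σⱼ NⱼSⱼ.
Σ NⱼSⱼ = 13128·21.5 + 16988·21.9 + 3568·30.7 = 763826.8.
n_{Nonprofit} = 1457·13128·21.5 / 763826.8 = 538.40.

538.40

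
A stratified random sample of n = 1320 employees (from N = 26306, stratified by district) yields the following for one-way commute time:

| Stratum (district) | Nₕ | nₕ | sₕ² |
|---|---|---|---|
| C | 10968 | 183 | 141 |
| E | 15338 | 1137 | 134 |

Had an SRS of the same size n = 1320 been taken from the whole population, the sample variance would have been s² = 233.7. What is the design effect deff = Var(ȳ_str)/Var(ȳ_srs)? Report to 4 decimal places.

1.0038

Var(ȳ_str) = Σ Wₕ²(1−fₕ)sₕ²/nₕ with Wₕ = Nₕ/26306:
  C: (10968/26306)²·(1−183/10968)·141/183 = 0.13170613
  E: (15338/26306)²·(1−1137/15338)·134/1137 = 0.037095597
  → Var(ȳ_str) = 0.16880173.
Var(ȳ_srs) = (1 − 1320/26306)·233.7/1320 = 0.16816155.
deff = 0.16880173 / 0.16816155 = 1.0038.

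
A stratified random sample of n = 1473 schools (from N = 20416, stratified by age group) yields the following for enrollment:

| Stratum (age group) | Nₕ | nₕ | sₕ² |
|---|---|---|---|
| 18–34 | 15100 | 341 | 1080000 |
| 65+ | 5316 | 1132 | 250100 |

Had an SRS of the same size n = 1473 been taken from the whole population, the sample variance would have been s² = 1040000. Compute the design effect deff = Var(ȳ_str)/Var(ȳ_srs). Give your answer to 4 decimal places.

2.6030

Var(ȳ_str) = Σ Wₕ²(1−fₕ)sₕ²/nₕ with Wₕ = Nₕ/20416:
  18–34: (15100/20416)²·(1−341/15100)·1080000/341 = 1693.4093
  65+: (5316/20416)²·(1−1132/5316)·250100/1132 = 11.789696
  → Var(ȳ_str) = 1705.199.
Var(ȳ_srs) = (1 − 1473/20416)·1040000/1473 = 655.10165.
deff = 1705.199 / 655.10165 = 2.6030.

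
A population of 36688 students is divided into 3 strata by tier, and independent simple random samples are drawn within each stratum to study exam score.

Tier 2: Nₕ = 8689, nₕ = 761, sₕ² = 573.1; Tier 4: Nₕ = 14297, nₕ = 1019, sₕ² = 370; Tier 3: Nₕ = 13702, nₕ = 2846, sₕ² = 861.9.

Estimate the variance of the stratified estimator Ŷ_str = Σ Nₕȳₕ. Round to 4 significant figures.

1.659 × 10^8

Var(Ŷ_str) = Σₕ Nₕ²(1 − fₕ)sₕ²/nₕ.
Tier 2: 8689²·(1 − 761/8689)·573.1/761 = 5.1877518 × 10^7.
Tier 4: 14297²·(1 − 1019/14297)·370/1019 = 6.8929499 × 10^7.
Tier 3: 13702²·(1 − 2846/13702)·861.9/2846 = 4.5048028 × 10^7.
Sum = 1.6585505 × 10^8.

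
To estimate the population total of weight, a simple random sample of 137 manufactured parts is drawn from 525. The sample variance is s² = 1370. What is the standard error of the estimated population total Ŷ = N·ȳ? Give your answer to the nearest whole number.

1427

Var(Ŷ) = N²·Var(ȳ) = N²·(1 − n/N)·s²/n.
f = 137/525 = 0.26095238; Var(ȳ) = 0.73904762·1370/137 = 7.3904762.
Var(Ŷ) = 525² · 7.3904762 = 2.037 × 10^6.
SE(Ŷ) = √(2.037 × 10^6) = 1427.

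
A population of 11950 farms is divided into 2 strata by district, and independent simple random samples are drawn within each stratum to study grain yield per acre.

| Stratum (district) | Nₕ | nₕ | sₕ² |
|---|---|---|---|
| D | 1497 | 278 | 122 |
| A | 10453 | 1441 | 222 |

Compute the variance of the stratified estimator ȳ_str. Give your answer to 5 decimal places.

Var(ȳ_str) = Σₕ Wₕ²(1 − fₕ)sₕ²/nₕ with Wₕ = Nₕ/N, N = 11950.
D: Wₕ = 0.12527197; term = 0.12527197²·(1 − 0.18570474)·122/278 = 0.0056079577.
A: Wₕ = 0.87472803; term = 0.87472803²·(1 − 0.13785516)·222/1441 = 0.10162845.
Sum = 0.10723641.

0.10724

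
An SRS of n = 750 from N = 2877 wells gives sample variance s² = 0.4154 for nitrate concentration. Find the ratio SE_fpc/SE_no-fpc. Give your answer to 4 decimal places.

f = n/N = 750/2877 = 0.26068822.
SE_no-fpc = √(s²/n) = 0.023534372; SE_fpc = √((1−f)s²/n) = 0.020235616.
Ratio = √(1−f) = 0.85983242.

0.8598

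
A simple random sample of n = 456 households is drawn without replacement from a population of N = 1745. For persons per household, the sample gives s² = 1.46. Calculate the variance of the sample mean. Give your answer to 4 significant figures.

Under SRS without replacement, Var(ȳ) = (1 − f)·s²/n with f = n/N = 456/1745 = 0.26131805.
Var(ȳ) = (1 − 0.26131805)·1.46/456 = 0.73868195·0.0032017544 = 0.0023650782.

0.002365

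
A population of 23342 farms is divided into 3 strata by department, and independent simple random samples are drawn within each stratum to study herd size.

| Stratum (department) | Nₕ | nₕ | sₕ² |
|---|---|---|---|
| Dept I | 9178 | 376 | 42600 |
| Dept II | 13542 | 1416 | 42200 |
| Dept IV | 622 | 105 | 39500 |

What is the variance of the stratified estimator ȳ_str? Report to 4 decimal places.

26.0027

Var(ȳ_str) = Σₕ Wₕ²(1 − fₕ)sₕ²/nₕ with Wₕ = Nₕ/N, N = 23342.
Dept I: Wₕ = 0.39319681; term = 0.39319681²·(1 − 0.04096753)·42600/376 = 16.798676.
Dept II: Wₕ = 0.58015594; term = 0.58015594²·(1 − 0.10456358)·42200/1416 = 8.9820081.
Dept IV: Wₕ = 0.02664725; term = 0.02664725²·(1 − 0.16881029)·39500/105 = 0.22203048.
Sum = 26.002715.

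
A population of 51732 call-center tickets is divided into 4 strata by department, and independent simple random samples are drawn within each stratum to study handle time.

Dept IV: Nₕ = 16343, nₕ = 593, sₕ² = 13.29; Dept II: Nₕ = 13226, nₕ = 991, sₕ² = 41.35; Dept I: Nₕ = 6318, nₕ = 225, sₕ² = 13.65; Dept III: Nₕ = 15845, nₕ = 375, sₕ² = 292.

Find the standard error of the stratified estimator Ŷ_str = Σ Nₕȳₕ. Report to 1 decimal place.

14343.1

Var(Ŷ_str) = Σₕ Nₕ²(1 − fₕ)sₕ²/nₕ.
Dept IV: 16343²·(1 − 593/16343)·13.29/593 = 5.7687621 × 10^6.
Dept II: 13226²·(1 − 991/13226)·41.35/991 = 6.7520298 × 10^6.
Dept I: 6318²·(1 − 225/6318)·13.65/225 = 2.3353982 × 10^6.
Dept III: 15845²·(1 − 375/15845)·292/375 = 1.9086845 × 10^8.
Sum = 2.0572464 × 10^8.
SE = √(2.0572464 × 10^8) = 14343.1.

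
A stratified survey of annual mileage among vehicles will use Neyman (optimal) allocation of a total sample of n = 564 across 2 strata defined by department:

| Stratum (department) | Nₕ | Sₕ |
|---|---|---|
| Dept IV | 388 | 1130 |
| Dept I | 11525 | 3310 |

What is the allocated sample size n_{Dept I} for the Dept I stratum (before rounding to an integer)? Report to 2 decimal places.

557.59

Neyman allocation: nₕ = n·NₕSₕ / Σⱼ NⱼSⱼ.
Σ NⱼSⱼ = 388·1130 + 11525·3310 = 3.858619 × 10^7.
n_{Dept I} = 564·11525·3310 / (3.858619 × 10^7) = 557.59.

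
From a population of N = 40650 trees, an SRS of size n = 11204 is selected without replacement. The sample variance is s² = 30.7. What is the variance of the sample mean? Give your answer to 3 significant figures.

Under SRS without replacement, Var(ȳ) = (1 − f)·s²/n with f = n/N = 11204/40650 = 0.27562116.
Var(ȳ) = (1 − 0.27562116)·30.7/11204 = 0.72437884·0.0027400928 = 0.0019848653.

0.00198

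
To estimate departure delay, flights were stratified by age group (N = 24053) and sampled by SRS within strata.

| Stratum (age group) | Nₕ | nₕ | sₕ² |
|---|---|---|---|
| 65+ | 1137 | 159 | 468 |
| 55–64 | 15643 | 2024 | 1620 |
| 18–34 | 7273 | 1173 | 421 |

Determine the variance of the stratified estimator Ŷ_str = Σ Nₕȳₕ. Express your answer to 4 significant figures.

1.897 × 10^8

Var(Ŷ_str) = Σₕ Nₕ²(1 − fₕ)sₕ²/nₕ.
65+: 1137²·(1 − 159/1137)·468/159 = 3.2730154 × 10^6.
55–64: 15643²·(1 − 2024/15643)·1620/2024 = 1.7051782 × 10^8.
18–34: 7273²·(1 − 1173/7273)·421/1173 = 1.5923096 × 10^7.
Sum = 1.8971393 × 10^8.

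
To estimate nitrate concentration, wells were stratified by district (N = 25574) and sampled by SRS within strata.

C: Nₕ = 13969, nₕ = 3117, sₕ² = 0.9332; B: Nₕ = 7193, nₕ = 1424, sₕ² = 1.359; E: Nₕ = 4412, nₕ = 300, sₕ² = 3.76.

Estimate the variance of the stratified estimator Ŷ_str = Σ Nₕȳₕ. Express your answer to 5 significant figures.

Var(Ŷ_str) = Σₕ Nₕ²(1 − fₕ)sₕ²/nₕ.
C: 13969²·(1 − 3117/13969)·0.9332/3117 = 45385.072.
B: 7193²·(1 − 1424/7193)·1.359/1424 = 39602.269.
E: 4412²·(1 − 300/4412)·3.76/300 = 227381.54.
Sum = 312368.88.

312370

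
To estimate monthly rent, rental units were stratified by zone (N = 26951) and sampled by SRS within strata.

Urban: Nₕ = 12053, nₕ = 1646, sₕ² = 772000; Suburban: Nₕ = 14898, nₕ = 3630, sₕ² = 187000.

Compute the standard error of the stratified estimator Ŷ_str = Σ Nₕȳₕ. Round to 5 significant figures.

Var(Ŷ_str) = Σₕ Nₕ²(1 − fₕ)sₕ²/nₕ.
Urban: 12053²·(1 − 1646/12053)·772000/1646 = 5.8831264 × 10^10.
Suburban: 14898²·(1 − 3630/14898)·187000/3630 = 8.6478827 × 10^9.
Sum = 6.7479147 × 10^10.
SE = √(6.7479147 × 10^10) = 259770.

259770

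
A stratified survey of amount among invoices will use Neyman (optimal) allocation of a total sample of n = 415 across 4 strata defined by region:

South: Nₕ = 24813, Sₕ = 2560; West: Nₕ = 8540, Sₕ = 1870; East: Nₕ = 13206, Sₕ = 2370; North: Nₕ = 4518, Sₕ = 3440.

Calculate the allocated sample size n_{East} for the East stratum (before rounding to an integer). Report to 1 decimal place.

102.8

Neyman allocation: nₕ = n·NₕSₕ / Σⱼ NⱼSⱼ.
Σ NⱼSⱼ = 24813·2560 + 8540·1870 + 13206·2370 + 4518·3440 = 1.2633122 × 10^8.
n_{East} = 415·13206·2370 / (1.2633122 × 10^8) = 102.8.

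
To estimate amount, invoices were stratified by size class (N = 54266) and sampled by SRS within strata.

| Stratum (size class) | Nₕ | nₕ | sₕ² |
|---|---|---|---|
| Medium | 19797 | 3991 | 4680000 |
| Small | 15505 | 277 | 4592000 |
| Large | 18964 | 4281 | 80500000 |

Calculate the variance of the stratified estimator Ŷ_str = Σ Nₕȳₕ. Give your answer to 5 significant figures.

9.5170 × 10^12

Var(Ŷ_str) = Σₕ Nₕ²(1 − fₕ)sₕ²/nₕ.
Medium: 19797²·(1 − 3991/19797)·4680000/3991 = 3.6693191 × 10^11.
Small: 15505²·(1 − 277/15505)·4592000/277 = 3.9141435 × 10^12.
Large: 18964²·(1 − 4281/18964)·80500000/4281 = 5.2359489 × 10^12.
Sum = 9.5170243 × 10^12.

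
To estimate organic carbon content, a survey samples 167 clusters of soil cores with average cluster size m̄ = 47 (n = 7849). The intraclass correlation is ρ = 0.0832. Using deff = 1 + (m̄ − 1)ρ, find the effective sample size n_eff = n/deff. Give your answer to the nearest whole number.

1626

deff = 1 + (47 − 1)·0.0832 = 1 + 3.8272 = 4.8272.
n_eff = 7849 / 4.8272 = 1626.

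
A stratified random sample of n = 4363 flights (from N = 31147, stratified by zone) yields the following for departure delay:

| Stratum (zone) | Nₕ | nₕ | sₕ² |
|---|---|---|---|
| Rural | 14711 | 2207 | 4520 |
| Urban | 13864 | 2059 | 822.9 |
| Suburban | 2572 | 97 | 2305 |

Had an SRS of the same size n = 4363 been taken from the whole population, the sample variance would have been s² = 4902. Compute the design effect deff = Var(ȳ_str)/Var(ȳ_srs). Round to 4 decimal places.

0.6331

Var(ȳ_str) = Σ Wₕ²(1−fₕ)sₕ²/nₕ with Wₕ = Nₕ/31147:
  Rural: (14711/31147)²·(1−2207/14711)·4520/2207 = 0.38832452
  Urban: (13864/31147)²·(1−2059/13864)·822.9/2059 = 0.067423736
  Suburban: (2572/31147)²·(1−97/2572)·2305/97 = 0.15592398
  → Var(ȳ_str) = 0.61167224.
Var(ȳ_srs) = (1 − 4363/31147)·4902/4363 = 0.96615612.
deff = 0.61167224 / 0.96615612 = 0.6331.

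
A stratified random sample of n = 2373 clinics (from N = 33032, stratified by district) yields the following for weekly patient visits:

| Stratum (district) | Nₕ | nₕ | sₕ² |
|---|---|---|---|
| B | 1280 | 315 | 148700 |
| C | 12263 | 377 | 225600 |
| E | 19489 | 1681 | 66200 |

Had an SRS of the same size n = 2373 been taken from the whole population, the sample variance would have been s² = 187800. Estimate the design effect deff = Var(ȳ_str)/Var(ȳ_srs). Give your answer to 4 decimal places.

Var(ȳ_str) = Σ Wₕ²(1−fₕ)sₕ²/nₕ with Wₕ = Nₕ/33032:
  B: (1280/33032)²·(1−315/1280)·148700/315 = 0.53440186
  C: (12263/33032)²·(1−377/12263)·225600/377 = 79.939322
  E: (19489/33032)²·(1−1681/19489)·66200/1681 = 12.52637
  → Var(ȳ_str) = 93.000094.
Var(ȳ_srs) = (1 − 2373/33032)·187800/2373 = 73.454933.
deff = 93.000094 / 73.454933 = 1.2661.

1.2661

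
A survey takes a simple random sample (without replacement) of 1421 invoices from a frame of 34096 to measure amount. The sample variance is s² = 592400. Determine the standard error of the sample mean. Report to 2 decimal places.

19.99

Under SRS without replacement, Var(ȳ) = (1 − f)·s²/n with f = n/N = 1421/34096 = 0.04167644.
Var(ȳ) = (1 − 0.04167644)·592400/1421 = 0.95832356·416.88951 = 399.51504.
SE(ȳ) = √(399.51504) = 19.99.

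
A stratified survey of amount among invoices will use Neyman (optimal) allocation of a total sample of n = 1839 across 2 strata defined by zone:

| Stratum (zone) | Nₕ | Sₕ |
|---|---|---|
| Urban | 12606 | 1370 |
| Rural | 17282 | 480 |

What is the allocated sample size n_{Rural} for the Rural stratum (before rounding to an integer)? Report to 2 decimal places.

596.71

Neyman allocation: nₕ = n·NₕSₕ / Σⱼ NⱼSⱼ.
Σ NⱼSⱼ = 12606·1370 + 17282·480 = 2.556558 × 10^7.
n_{Rural} = 1839·17282·480 / (2.556558 × 10^7) = 596.71.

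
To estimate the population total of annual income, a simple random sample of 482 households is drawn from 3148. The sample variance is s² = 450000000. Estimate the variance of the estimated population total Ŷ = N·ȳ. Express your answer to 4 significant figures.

Var(Ŷ) = N²·Var(ȳ) = N²·(1 − n/N)·s²/n.
f = 482/3148 = 0.15311309; Var(ȳ) = 0.84688691·450000000/482 = 790662.06.
Var(Ŷ) = 3148² · 790662.06 = 7.8353851 × 10^12.

7.835 × 10^12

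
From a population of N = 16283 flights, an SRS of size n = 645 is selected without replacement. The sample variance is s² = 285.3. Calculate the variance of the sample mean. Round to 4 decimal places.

Under SRS without replacement, Var(ȳ) = (1 − f)·s²/n with f = n/N = 645/16283 = 0.03961187.
Var(ȳ) = (1 − 0.03961187)·285.3/645 = 0.96038813·0.44232558 = 0.42480424.

0.4248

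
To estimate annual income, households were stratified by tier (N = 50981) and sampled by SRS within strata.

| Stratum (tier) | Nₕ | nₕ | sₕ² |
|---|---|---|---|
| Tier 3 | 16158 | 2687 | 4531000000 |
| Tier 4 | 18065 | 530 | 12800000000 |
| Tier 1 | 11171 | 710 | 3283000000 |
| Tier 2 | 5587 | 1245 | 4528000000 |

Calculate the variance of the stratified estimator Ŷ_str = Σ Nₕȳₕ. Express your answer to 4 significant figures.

Var(Ŷ_str) = Σₕ Nₕ²(1 − fₕ)sₕ²/nₕ.
Tier 3: 16158²·(1 − 2687/16158)·4531000000/2687 = 3.6704037 × 10^14.
Tier 4: 18065²·(1 − 530/18065)·12800000000/530 = 7.6502889 × 10^15.
Tier 1: 11171²·(1 − 710/11171)·3283000000/710 = 5.4035327 × 10^14.
Tier 2: 5587²·(1 − 1245/5587)·4528000000/1245 = 8.8227822 × 10^13.
Sum = 8.6459104 × 10^15.

8.646 × 10^15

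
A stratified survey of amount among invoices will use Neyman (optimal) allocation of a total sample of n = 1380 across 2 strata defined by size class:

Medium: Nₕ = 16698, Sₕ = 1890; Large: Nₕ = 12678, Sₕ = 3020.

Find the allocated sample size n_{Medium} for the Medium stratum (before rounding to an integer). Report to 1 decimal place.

Neyman allocation: nₕ = n·NₕSₕ / Σⱼ NⱼSⱼ.
Σ NⱼSⱼ = 16698·1890 + 12678·3020 = 6.984678 × 10^7.
n_{Medium} = 1380·16698·1890 / (6.984678 × 10^7) = 623.5.

623.5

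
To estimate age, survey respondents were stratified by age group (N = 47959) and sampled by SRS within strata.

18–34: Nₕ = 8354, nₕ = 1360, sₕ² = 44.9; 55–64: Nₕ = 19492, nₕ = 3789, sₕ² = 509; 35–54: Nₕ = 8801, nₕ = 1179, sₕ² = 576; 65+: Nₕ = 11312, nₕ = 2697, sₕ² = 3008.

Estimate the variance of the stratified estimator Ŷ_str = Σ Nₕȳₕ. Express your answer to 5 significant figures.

1.8451 × 10^8

Var(Ŷ_str) = Σₕ Nₕ²(1 − fₕ)sₕ²/nₕ.
18–34: 8354²·(1 − 1360/8354)·44.9/1360 = 1.9289791 × 10^6.
55–64: 19492²·(1 − 3789/19492)·509/3789 = 4.1118022 × 10^7.
35–54: 8801²·(1 − 1179/8801)·576/1179 = 3.2772505 × 10^7.
65+: 11312²·(1 − 2697/11312)·3008/2697 = 1.0869049 × 10^8.
Sum = 1.8451 × 10^8.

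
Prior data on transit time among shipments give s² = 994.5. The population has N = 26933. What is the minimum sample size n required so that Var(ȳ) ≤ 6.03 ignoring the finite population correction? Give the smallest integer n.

Without fpc, n₀ = s²/D = 994.5/6.03 = 164.9254.
Rounding up, n = 165.

165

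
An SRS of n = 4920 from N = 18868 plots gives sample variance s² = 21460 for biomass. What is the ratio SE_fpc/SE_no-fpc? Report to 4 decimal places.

f = n/N = 4920/18868 = 0.26075896.
SE_no-fpc = √(s²/n) = 2.0884896; SE_fpc = √((1−f)s²/n) = 1.7956651.
Ratio = √(1−f) = 0.85979128.

0.8598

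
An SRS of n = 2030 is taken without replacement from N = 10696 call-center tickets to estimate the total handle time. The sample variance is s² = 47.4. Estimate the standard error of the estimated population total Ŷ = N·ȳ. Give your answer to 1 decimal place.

Var(Ŷ) = N²·Var(ȳ) = N²·(1 − n/N)·s²/n.
f = 2030/10696 = 0.18979058; Var(ȳ) = 0.81020942·47.4/2030 = 0.01891819.
Var(Ŷ) = 10696² · 0.01891819 = 2.1643245 × 10^6.
SE(Ŷ) = √(2.1643245 × 10^6) = 1471.2.

1471.2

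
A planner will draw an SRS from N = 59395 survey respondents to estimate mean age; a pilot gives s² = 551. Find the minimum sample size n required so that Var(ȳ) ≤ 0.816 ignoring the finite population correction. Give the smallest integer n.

Without fpc, n₀ = s²/D = 551/0.816 = 675.2451.
Rounding up, n = 676.

676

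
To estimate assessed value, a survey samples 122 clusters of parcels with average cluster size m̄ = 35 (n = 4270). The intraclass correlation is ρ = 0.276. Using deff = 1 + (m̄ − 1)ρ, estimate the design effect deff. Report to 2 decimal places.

10.38

deff = 1 + (35 − 1)·0.276 = 1 + 9.384 = 10.384.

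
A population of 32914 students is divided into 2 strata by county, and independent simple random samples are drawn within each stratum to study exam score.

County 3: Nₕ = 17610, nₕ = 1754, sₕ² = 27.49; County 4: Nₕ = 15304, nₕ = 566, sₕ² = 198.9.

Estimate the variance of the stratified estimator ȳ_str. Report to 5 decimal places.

0.07720

Var(ȳ_str) = Σₕ Wₕ²(1 − fₕ)sₕ²/nₕ with Wₕ = Nₕ/N, N = 32914.
County 3: Wₕ = 0.53503069; term = 0.53503069²·(1 − 0.09960250)·27.49/1754 = 0.0040395856.
County 4: Wₕ = 0.46496931; term = 0.46496931²·(1 − 0.03698380)·198.9/566 = 0.073164521.
Sum = 0.077204107.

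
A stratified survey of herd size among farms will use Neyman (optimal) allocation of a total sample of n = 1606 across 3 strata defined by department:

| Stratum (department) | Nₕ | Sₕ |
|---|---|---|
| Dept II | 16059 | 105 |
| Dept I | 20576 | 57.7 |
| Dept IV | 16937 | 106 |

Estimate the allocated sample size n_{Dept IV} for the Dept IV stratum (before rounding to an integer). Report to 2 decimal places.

Neyman allocation: nₕ = n·NₕSₕ / Σⱼ NⱼSⱼ.
Σ NⱼSⱼ = 16059·105 + 20576·57.7 + 16937·106 = 4.6687522 × 10^6.
n_{Dept IV} = 1606·16937·106 / (4.6687522 × 10^6) = 617.57.

617.57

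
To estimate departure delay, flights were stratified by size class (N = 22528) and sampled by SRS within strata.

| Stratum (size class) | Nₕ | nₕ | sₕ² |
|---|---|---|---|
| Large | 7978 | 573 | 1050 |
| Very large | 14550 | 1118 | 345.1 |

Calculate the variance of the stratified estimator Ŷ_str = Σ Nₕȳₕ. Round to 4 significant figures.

1.686 × 10^8

Var(Ŷ_str) = Σₕ Nₕ²(1 − fₕ)sₕ²/nₕ.
Large: 7978²·(1 − 573/7978)·1050/573 = 1.0825645 × 10^8.
Very large: 14550²·(1 − 1118/14550)·345.1/1118 = 6.032632 × 10^7.
Sum = 1.6858277 × 10^8.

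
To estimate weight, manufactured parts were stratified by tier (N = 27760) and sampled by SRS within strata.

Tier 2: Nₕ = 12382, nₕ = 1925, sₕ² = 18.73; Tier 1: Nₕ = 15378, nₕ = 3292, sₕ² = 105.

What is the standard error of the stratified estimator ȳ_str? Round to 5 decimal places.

Var(ȳ_str) = Σₕ Wₕ²(1 − fₕ)sₕ²/nₕ with Wₕ = Nₕ/N, N = 27760.
Tier 2: Wₕ = 0.44603746; term = 0.44603746²·(1 − 0.15546761)·18.73/1925 = 0.0016348053.
Tier 1: Wₕ = 0.55396254; term = 0.55396254²·(1 − 0.21407205)·105/3292 = 0.0076925973.
Sum = 0.0093274026.
SE = √(0.0093274026) = 0.09658.

0.09658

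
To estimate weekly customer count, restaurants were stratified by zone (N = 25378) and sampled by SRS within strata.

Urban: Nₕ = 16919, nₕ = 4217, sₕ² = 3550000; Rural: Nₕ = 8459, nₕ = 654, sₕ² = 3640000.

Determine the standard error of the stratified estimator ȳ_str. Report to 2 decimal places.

Var(ȳ_str) = Σₕ Wₕ²(1 − fₕ)sₕ²/nₕ with Wₕ = Nₕ/N, N = 25378.
Urban: Wₕ = 0.66667980; term = 0.66667980²·(1 − 0.24924641)·3550000/4217 = 280.90325.
Rural: Wₕ = 0.33332020; term = 0.33332020²·(1 − 0.07731410)·3640000/654 = 570.55929.
Sum = 851.46254.
SE = √(851.46254) = 29.18.

29.18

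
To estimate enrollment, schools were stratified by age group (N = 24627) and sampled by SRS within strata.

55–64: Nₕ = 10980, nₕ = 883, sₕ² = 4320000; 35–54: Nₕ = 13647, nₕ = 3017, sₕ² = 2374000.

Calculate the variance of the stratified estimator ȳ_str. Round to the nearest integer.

1083

Var(ȳ_str) = Σₕ Wₕ²(1 − fₕ)sₕ²/nₕ with Wₕ = Nₕ/N, N = 24627.
55–64: Wₕ = 0.44585211; term = 0.44585211²·(1 − 0.08041894)·4320000/883 = 894.32366.
35–54: Wₕ = 0.55414789; term = 0.55414789²·(1 − 0.22107423)·2374000/3017 = 188.2144.
Sum = 1082.5381.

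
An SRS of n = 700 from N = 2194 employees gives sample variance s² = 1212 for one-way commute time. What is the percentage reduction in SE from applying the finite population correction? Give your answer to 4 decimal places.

17.4804

f = n/N = 700/2194 = 0.31905196.
SE_no-fpc = √(s²/n) = 1.3158376; SE_fpc = √((1−f)s²/n) = 1.0858236.
Ratio = √(1−f) = 0.82519576. Reduction = 100·(1 − 0.82519576) = 17.4804%.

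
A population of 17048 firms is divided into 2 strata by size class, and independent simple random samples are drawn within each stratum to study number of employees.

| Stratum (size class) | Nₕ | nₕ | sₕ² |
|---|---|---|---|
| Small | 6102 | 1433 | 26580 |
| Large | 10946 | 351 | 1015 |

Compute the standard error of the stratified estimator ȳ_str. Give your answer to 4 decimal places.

Var(ȳ_str) = Σₕ Wₕ²(1 − fₕ)sₕ²/nₕ with Wₕ = Nₕ/N, N = 17048.
Small: Wₕ = 0.35793055; term = 0.35793055²·(1 − 0.23484104)·26580/1433 = 1.8182684.
Large: Wₕ = 0.64206945; term = 0.64206945²·(1 − 0.03206651)·1015/351 = 1.1539008.
Sum = 2.9721692.
SE = √(2.9721692) = 1.7240.

1.7240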